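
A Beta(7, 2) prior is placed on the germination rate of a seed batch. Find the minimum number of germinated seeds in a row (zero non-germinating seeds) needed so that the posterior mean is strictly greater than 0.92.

k = 17

After k germinated seeds and 0 non-germinating seeds the posterior is Beta(7+k, 2), with mean (7+k)/(7+2+k).
Set (7+k)/(9+k) > 0.92 and solve: k > (0.92·9 − 7)/(1 − 0.92) = 16.000.
The smallest integer exceeding 16.000 is 17.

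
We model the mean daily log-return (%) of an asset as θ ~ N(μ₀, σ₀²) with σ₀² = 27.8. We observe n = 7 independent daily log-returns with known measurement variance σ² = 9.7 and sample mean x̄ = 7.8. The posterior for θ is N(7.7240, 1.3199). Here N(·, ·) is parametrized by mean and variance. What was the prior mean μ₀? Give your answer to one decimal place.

The posterior mean is a precision-weighted average: μ_n = (τ₀μ₀ + τ_data·x̄)/(τ₀+τ_data), with τ₀=1/σ₀² and τ_data=n/σ².
Here τ₀ = 1/27.8 = 0.035971 and τ_data = 7/9.7 = 0.721649, so τ_n = 0.757620.
Rearranging for μ₀: μ₀ = (μ_n·τ_n − τ_data·x̄)/τ₀ = (7.7240·0.757620 − 0.721649·7.8) / 0.035971 = 0.222995/0.035971 ≈ 6.2.

μ₀ = 6.2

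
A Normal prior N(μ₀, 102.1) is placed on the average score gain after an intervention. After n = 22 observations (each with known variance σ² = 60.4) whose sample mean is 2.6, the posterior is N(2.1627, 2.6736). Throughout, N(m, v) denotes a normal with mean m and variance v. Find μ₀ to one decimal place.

μ₀ = -14.1

With known observation variance, the Normal–Normal posterior has precision τ_n = τ₀ + n/σ² and mean μ_n = (τ₀μ₀ + (n/σ²)x̄)/τ_n.
Here τ₀ = 1/102.1 = 0.009794 and τ_data = 22/60.4 = 0.364238, so τ_n = 0.374032.
Rearranging for μ₀: μ₀ = (μ_n·τ_n − τ_data·x̄)/τ₀ = (2.1627·0.374032 − 0.364238·2.6) / 0.009794 = -0.138100/0.009794 ≈ -14.1.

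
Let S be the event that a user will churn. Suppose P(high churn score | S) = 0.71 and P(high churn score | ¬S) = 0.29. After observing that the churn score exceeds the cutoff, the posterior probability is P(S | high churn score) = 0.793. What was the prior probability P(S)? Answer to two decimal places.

In odds form, posterior odds = prior odds × likelihood ratio, so prior odds = posterior odds ÷ LR.
Posterior odds = 0.793/(1−0.793) = 3.8309. LR = 0.71/0.29 = 2.4483.
Prior odds = 3.8309/2.4483 = 1.5647, so P(S) = 1.5647/(1+1.5647) ≈ 0.61.

P(S) = 0.61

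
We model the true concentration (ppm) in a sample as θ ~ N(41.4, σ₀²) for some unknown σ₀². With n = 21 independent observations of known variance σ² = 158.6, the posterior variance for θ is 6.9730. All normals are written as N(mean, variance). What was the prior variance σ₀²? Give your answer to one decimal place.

Posterior precision equals prior precision plus data precision: 1/σ_n² = 1/σ₀² + n/σ².
So 1/σ₀² = 1/6.9730 − 21/158.6 = 0.143410 − 0.132409 = 0.011001.
Hence σ₀² = 1/0.011001 ≈ 90.9.

σ₀² = 90.9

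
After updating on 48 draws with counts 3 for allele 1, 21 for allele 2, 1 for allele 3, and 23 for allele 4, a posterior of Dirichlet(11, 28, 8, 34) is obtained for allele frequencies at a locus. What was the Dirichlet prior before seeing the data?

For a Dirichlet(α) prior with multinomial counts c, the posterior is Dirichlet(α + c) componentwise.
Subtract each count from the matching posterior parameter: 11−3=8, 28−21=7, 8−1=7, 34−23=11.

Dirichlet(8, 7, 7, 11)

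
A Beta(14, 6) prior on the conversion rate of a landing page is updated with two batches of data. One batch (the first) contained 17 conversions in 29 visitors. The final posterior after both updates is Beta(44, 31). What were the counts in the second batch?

Because Beta–binomial updating is additive in the counts, the combined data contributed (α_post−α_prior, β_post−β_prior) successes and failures.
Total across both batches: 44−14=30 conversions, 31−6=25 bounces.
Subtract the first batch: 30−17=13 conversions and 25−12=13 bounces.

13 conversions and 13 bounces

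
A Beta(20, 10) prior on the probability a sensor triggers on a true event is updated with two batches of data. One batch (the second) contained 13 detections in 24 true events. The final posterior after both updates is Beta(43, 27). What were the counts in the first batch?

10 detections and 6 misses

Because Beta–binomial updating is additive in the counts, the combined data contributed (α_post−α_prior, β_post−β_prior) successes and failures.
Total across both batches: 43−20=23 detections, 27−10=17 misses.
Subtract the second batch: 23−13=10 detections and 17−11=6 misses.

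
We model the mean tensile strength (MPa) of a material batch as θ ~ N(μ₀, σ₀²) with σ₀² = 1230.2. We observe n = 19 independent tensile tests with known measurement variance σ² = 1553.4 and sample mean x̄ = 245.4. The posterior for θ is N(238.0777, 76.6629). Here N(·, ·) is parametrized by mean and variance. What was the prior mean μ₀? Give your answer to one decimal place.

μ₀ = 127.9

The posterior mean is a precision-weighted average: μ_n = (τ₀μ₀ + τ_data·x̄)/(τ₀+τ_data), with τ₀=1/σ₀² and τ_data=n/σ².
Here τ₀ = 1/1230.2 = 0.000813 and τ_data = 19/1553.4 = 0.012231, so τ_n = 0.013044.
Rearranging for μ₀: μ₀ = (μ_n·τ_n − τ_data·x̄)/τ₀ = (238.0777·0.013044 − 0.012231·245.4) / 0.000813 = 0.103998/0.000813 ≈ 127.9.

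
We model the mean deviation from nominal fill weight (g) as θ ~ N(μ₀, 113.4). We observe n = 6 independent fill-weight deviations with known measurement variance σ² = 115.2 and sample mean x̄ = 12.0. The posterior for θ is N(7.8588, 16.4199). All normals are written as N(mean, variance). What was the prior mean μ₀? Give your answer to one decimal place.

With known observation variance, the Normal–Normal posterior has precision τ_n = τ₀ + n/σ² and mean μ_n = (τ₀μ₀ + (n/σ²)x̄)/τ_n.
Here τ₀ = 1/113.4 = 0.008818 and τ_data = 6/115.2 = 0.052083, so τ_n = 0.060901.
Rearranging for μ₀: μ₀ = (μ_n·τ_n − τ_data·x̄)/τ₀ = (7.8588·0.060901 − 0.052083·12.0) / 0.008818 = -0.146387/0.008818 ≈ -16.6.

μ₀ = -16.6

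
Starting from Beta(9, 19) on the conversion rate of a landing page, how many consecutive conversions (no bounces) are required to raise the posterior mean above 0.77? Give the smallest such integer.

k = 55

After k conversions and 0 bounces the posterior is Beta(9+k, 19), with mean (9+k)/(9+19+k).
Set (9+k)/(28+k) > 0.77 and solve: k > (0.77·28 − 9)/(1 − 0.77) = 54.609.
The smallest integer exceeding 54.609 is 55, and checking k=55: (64)/(83) = 0.7711 > 0.77.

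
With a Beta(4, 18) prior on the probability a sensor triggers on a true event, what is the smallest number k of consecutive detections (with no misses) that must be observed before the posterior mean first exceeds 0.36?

After k detections and 0 misses the posterior is Beta(4+k, 18), with mean (4+k)/(4+18+k).
Set (4+k)/(22+k) > 0.36 and solve: k > (0.36·22 − 4)/(1 − 0.36) = 6.125.
The smallest integer exceeding 6.125 is 7, and checking k=7: (11)/(29) = 0.3793 > 0.36.

k = 7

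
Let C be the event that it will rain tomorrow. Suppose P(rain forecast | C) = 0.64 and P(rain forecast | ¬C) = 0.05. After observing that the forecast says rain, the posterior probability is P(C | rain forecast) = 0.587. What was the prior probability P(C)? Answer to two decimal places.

In odds form, posterior odds = prior odds × likelihood ratio, so prior odds = posterior odds ÷ LR.
Posterior odds = 0.587/(1−0.587) = 1.4213. LR = 0.64/0.05 = 12.8000.
Prior odds = 1.4213/12.8000 = 0.1110, so P(C) = 0.1110/(1+0.1110) ≈ 0.10.

P(C) = 0.10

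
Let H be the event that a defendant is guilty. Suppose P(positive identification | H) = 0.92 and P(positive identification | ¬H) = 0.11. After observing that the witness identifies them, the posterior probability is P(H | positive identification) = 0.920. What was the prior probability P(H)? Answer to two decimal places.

P(H) = 0.58

Bayes' rule in odds form gives O(H|E) = O(H)·[P(E|H)/P(E|¬H)], hence O(H) = O(H|E)/LR.
Posterior odds = 0.920/(1−0.920) = 11.5000. LR = 0.92/0.11 = 8.3636.
Prior odds = 11.5000/8.3636 = 1.3750, so P(H) = 1.3750/(1+1.3750) ≈ 0.58.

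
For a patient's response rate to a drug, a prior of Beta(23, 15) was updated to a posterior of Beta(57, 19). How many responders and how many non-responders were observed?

Beta is conjugate to the binomial likelihood: posterior = Beta(a+s, b+f).
Match parameters: s=57−23=34, f=19−15=4.

34 responders and 4 non-responders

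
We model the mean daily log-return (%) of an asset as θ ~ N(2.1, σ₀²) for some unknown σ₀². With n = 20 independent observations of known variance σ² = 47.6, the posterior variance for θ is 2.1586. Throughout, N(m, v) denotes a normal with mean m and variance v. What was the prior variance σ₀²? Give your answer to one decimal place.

σ₀² = 23.2

Posterior precision equals prior precision plus data precision: 1/σ_n² = 1/σ₀² + n/σ².
So 1/σ₀² = 1/2.1586 − 20/47.6 = 0.463263 − 0.420168 = 0.043095.
Hence σ₀² = 1/0.043095 ≈ 23.2.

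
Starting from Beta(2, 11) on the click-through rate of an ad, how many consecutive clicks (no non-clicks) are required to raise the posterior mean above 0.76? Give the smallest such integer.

After k clicks and 0 non-clicks the posterior is Beta(2+k, 11), with mean (2+k)/(2+11+k).
Set (2+k)/(13+k) > 0.76 and solve: k > (0.76·13 − 2)/(1 − 0.76) = 32.833.
The smallest integer exceeding 32.833 is 33, and checking k=33: (35)/(46) = 0.7609 > 0.76.

k = 33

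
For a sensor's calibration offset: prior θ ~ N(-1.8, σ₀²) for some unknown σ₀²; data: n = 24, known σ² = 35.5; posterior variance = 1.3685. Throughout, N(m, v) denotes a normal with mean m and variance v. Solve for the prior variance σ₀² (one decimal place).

σ₀² = 18.3

Posterior precision equals prior precision plus data precision: 1/σ_n² = 1/σ₀² + n/σ².
So 1/σ₀² = 1/1.3685 − 24/35.5 = 0.730727 − 0.676056 = 0.054671.
Hence σ₀² = 1/0.054671 ≈ 18.3.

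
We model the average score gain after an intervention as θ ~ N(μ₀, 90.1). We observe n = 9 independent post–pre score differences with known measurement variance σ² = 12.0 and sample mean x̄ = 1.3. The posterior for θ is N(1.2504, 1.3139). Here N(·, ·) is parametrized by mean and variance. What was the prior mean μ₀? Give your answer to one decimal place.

μ₀ = -2.1

The posterior mean is a precision-weighted average: μ_n = (τ₀μ₀ + τ_data·x̄)/(τ₀+τ_data), with τ₀=1/σ₀² and τ_data=n/σ².
Here τ₀ = 1/90.1 = 0.011099 and τ_data = 9/12.0 = 0.750000, so τ_n = 0.761099.
Rearranging for μ₀: μ₀ = (μ_n·τ_n − τ_data·x̄)/τ₀ = (1.2504·0.761099 − 0.750000·1.3) / 0.011099 = -0.023322/0.011099 ≈ -2.1.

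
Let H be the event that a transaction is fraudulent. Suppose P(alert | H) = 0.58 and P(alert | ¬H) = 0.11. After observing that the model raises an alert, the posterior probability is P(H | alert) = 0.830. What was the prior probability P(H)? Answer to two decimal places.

Bayes' rule in odds form gives O(H|E) = O(H)·[P(E|H)/P(E|¬H)], hence O(H) = O(H|E)/LR.
Posterior odds = 0.830/(1−0.830) = 4.8824. LR = 0.58/0.11 = 5.2727.
Prior odds = 4.8824/5.2727 = 0.9260, so P(H) = 0.9260/(1+0.9260) ≈ 0.48.

P(H) = 0.48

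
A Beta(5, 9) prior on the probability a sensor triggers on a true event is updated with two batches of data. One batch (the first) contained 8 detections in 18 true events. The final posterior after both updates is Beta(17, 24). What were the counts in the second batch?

Sequential conjugate updates are equivalent to a single update on the pooled data, so total successes = posterior α − prior α and total failures = posterior β − prior β.
Total across both batches: 17−5=12 detections, 24−9=15 misses.
Subtract the first batch: 12−8=4 detections and 15−10=5 misses.

4 detections and 5 misses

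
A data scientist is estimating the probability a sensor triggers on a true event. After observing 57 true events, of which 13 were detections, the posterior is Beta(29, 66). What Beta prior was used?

Under Beta–binomial conjugacy the posterior parameters are (a+s, b+f).
Subtract the data counts: 29−13=16, 66−44=22.

Beta(16, 22)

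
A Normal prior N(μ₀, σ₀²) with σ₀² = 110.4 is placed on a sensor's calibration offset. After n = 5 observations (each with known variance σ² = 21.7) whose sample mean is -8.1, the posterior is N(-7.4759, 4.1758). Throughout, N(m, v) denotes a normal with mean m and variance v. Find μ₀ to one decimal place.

μ₀ = 8.4

The posterior mean is a precision-weighted average: μ_n = (τ₀μ₀ + τ_data·x̄)/(τ₀+τ_data), with τ₀=1/σ₀² and τ_data=n/σ².
Here τ₀ = 1/110.4 = 0.009058 and τ_data = 5/21.7 = 0.230415, so τ_n = 0.239473.
Rearranging for μ₀: μ₀ = (μ_n·τ_n − τ_data·x̄)/τ₀ = (-7.4759·0.239473 − 0.230415·-8.1) / 0.009058 = 0.076085/0.009058 ≈ 8.4.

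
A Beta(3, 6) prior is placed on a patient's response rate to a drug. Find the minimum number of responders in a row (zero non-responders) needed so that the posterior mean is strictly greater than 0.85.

k = 32

After k responders and 0 non-responders the posterior is Beta(3+k, 6), with mean (3+k)/(3+6+k).
Set (3+k)/(9+k) > 0.85 and solve: k > (0.85·9 − 3)/(1 − 0.85) = 31.000.
The smallest integer exceeding 31.000 is 32, and checking k=32: (35)/(41) = 0.8537 > 0.85.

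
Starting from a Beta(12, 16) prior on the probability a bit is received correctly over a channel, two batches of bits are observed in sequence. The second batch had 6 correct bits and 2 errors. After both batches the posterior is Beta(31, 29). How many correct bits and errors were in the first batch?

13 correct bits and 11 errors

Sequential conjugate updates are equivalent to a single update on the pooled data, so total successes = posterior α − prior α and total failures = posterior β − prior β.
Total across both batches: 31−12=19 correct bits, 29−16=13 errors.
Subtract the second batch: 19−6=13 correct bits and 13−2=11 errors.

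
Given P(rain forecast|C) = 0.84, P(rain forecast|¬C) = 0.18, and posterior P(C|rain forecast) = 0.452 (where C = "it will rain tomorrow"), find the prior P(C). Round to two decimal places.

Bayes' rule in odds form gives O(C|E) = O(C)·[P(E|C)/P(E|¬C)], hence O(C) = O(C|E)/LR.
Posterior odds = 0.452/(1−0.452) = 0.8248. LR = 0.84/0.18 = 4.6667.
Prior odds = 0.8248/4.6667 = 0.1767, so P(C) = 0.1767/(1+0.1767) ≈ 0.15.

P(C) = 0.15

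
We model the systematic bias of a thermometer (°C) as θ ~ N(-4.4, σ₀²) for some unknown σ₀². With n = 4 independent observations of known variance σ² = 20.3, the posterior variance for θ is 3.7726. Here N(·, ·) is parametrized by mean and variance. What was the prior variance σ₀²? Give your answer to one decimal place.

σ₀² = 14.7

Posterior precision equals prior precision plus data precision: 1/σ_n² = 1/σ₀² + n/σ².
So 1/σ₀² = 1/3.7726 − 4/20.3 = 0.265069 − 0.197044 = 0.068025.
Hence σ₀² = 1/0.068025 ≈ 14.7.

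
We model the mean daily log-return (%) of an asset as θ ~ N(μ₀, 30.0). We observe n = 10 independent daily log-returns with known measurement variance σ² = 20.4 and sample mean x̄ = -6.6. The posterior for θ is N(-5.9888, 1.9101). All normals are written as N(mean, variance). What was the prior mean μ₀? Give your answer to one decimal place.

μ₀ = 3.0

With known observation variance, the Normal–Normal posterior has precision τ_n = τ₀ + n/σ² and mean μ_n = (τ₀μ₀ + (n/σ²)x̄)/τ_n.
Here τ₀ = 1/30.0 = 0.033333 and τ_data = 10/20.4 = 0.490196, so τ_n = 0.523529.
Rearranging for μ₀: μ₀ = (μ_n·τ_n − τ_data·x̄)/τ₀ = (-5.9888·0.523529 − 0.490196·-6.6) / 0.033333 = 0.099983/0.033333 ≈ 3.0.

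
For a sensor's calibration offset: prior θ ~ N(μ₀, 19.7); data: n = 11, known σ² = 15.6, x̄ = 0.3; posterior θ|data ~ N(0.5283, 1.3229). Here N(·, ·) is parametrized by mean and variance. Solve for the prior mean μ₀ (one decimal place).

μ₀ = 3.7

With known observation variance, the Normal–Normal posterior has precision τ_n = τ₀ + n/σ² and mean μ_n = (τ₀μ₀ + (n/σ²)x̄)/τ_n.
Here τ₀ = 1/19.7 = 0.050761 and τ_data = 11/15.6 = 0.705128, so τ_n = 0.755889.
Rearranging for μ₀: μ₀ = (μ_n·τ_n − τ_data·x̄)/τ₀ = (0.5283·0.755889 − 0.705128·0.3) / 0.050761 = 0.187798/0.050761 ≈ 3.7.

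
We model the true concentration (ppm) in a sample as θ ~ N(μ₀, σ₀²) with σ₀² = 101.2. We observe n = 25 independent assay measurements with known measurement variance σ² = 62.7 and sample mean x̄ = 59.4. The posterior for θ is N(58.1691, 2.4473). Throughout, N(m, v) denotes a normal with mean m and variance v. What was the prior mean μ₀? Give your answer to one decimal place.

The posterior mean is a precision-weighted average: μ_n = (τ₀μ₀ + τ_data·x̄)/(τ₀+τ_data), with τ₀=1/σ₀² and τ_data=n/σ².
Here τ₀ = 1/101.2 = 0.009881 and τ_data = 25/62.7 = 0.398724, so τ_n = 0.408605.
Rearranging for μ₀: μ₀ = (μ_n·τ_n − τ_data·x̄)/τ₀ = (58.1691·0.408605 − 0.398724·59.4) / 0.009881 = 0.083980/0.009881 ≈ 8.5.

μ₀ = 8.5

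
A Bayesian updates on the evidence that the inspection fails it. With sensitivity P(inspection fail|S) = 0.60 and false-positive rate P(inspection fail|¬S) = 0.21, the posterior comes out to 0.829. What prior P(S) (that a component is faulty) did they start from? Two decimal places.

P(S) = 0.63

In odds form, posterior odds = prior odds × likelihood ratio, so prior odds = posterior odds ÷ LR.
Posterior odds = 0.829/(1−0.829) = 4.8480. LR = 0.60/0.21 = 2.8571.
Prior odds = 4.8480/2.8571 = 1.6968, so P(S) = 1.6968/(1+1.6968) ≈ 0.63.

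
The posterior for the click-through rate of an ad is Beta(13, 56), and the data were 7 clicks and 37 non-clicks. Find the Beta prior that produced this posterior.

Beta is conjugate to the binomial likelihood: posterior = Beta(α+s, β+f).
So α = 13 − 7 = 6 and β = 56 − 37 = 19.

Beta(6, 19)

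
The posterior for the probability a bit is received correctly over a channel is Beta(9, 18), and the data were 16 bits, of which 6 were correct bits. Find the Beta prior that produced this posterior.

Beta is conjugate to the binomial likelihood: posterior = Beta(α+s, β+f).
Subtract the data counts: 9−6=3, 18−10=8.

Beta(3, 8)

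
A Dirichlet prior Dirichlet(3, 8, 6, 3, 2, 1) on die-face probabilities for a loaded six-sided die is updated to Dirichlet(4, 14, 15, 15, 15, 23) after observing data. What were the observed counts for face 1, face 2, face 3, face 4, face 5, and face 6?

For a Dirichlet(α) prior with multinomial counts c, the posterior is Dirichlet(α + c) componentwise.
Counts are posterior − prior componentwise: 4−3=1, 14−8=6, 15−6=9, 15−3=12, 15−2=13, 23−1=22.

counts (1, 6, 9, 12, 13, 22)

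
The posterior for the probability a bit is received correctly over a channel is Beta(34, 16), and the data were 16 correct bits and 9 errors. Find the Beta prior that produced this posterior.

Beta(18, 7)

A Beta(α, β) prior with s successes and f failures in binomial data gives a Beta(α+s, β+f) posterior.
So α = 34 − 16 = 18 and β = 16 − 9 = 7.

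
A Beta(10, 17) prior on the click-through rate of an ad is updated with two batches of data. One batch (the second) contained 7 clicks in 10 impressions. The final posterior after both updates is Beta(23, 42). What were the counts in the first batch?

Because Beta–binomial updating is additive in the counts, the combined data contributed (α_post−α_prior, β_post−β_prior) successes and failures.
Total across both batches: 23−10=13 clicks, 42−17=25 non-clicks.
Subtract the second batch: 13−7=6 clicks and 25−3=22 non-clicks.

6 clicks and 22 non-clicks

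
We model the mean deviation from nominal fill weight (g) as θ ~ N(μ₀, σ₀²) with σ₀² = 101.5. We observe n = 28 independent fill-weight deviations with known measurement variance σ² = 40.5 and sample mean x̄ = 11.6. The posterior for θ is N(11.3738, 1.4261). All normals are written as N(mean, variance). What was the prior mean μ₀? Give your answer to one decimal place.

With known observation variance, the Normal–Normal posterior has precision τ_n = τ₀ + n/σ² and mean μ_n = (τ₀μ₀ + (n/σ²)x̄)/τ_n.
Here τ₀ = 1/101.5 = 0.009852 and τ_data = 28/40.5 = 0.691358, so τ_n = 0.701210.
Rearranging for μ₀: μ₀ = (μ_n·τ_n − τ_data·x̄)/τ₀ = (11.3738·0.701210 − 0.691358·11.6) / 0.009852 = -0.044331/0.009852 ≈ -4.5.

μ₀ = -4.5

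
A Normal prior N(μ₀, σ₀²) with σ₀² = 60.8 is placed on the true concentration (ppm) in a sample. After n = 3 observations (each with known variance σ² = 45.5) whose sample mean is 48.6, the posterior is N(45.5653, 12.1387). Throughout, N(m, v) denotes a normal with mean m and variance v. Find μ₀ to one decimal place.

μ₀ = 33.4

With known observation variance, the Normal–Normal posterior has precision τ_n = τ₀ + n/σ² and mean μ_n = (τ₀μ₀ + (n/σ²)x̄)/τ_n.
Here τ₀ = 1/60.8 = 0.016447 and τ_data = 3/45.5 = 0.065934, so τ_n = 0.082381.
Rearranging for μ₀: μ₀ = (μ_n·τ_n − τ_data·x̄)/τ₀ = (45.5653·0.082381 − 0.065934·48.6) / 0.016447 = 0.549323/0.016447 ≈ 33.4.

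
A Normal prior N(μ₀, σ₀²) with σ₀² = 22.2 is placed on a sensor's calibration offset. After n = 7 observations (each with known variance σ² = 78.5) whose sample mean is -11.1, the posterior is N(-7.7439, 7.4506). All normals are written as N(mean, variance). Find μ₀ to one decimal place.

μ₀ = -1.1

With known observation variance, the Normal–Normal posterior has precision τ_n = τ₀ + n/σ² and mean μ_n = (τ₀μ₀ + (n/σ²)x̄)/τ_n.
Here τ₀ = 1/22.2 = 0.045045 and τ_data = 7/78.5 = 0.089172, so τ_n = 0.134217.
Rearranging for μ₀: μ₀ = (μ_n·τ_n − τ_data·x̄)/τ₀ = (-7.7439·0.134217 − 0.089172·-11.1) / 0.045045 = -0.049554/0.045045 ≈ -1.1.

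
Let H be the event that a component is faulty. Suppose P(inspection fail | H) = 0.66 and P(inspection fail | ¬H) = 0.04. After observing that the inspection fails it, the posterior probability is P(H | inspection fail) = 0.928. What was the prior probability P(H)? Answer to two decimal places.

In odds form, posterior odds = prior odds × likelihood ratio, so prior odds = posterior odds ÷ LR.
Posterior odds = 0.928/(1−0.928) = 12.8889. LR = 0.66/0.04 = 16.5000.
Prior odds = 12.8889/16.5000 = 0.7811, so P(H) = 0.7811/(1+0.7811) ≈ 0.44.

P(H) = 0.44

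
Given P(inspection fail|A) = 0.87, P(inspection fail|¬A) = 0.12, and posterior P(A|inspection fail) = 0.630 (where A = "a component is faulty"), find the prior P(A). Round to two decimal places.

P(A) = 0.19

Bayes' rule in odds form gives O(A|E) = O(A)·[P(E|A)/P(E|¬A)], hence O(A) = O(A|E)/LR.
Posterior odds = 0.630/(1−0.630) = 1.7027. LR = 0.87/0.12 = 7.2500.
Prior odds = 1.7027/7.2500 = 0.2349, so P(A) = 0.2349/(1+0.2349) ≈ 0.19.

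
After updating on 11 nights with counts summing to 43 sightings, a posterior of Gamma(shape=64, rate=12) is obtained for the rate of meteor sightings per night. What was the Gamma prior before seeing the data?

Gamma(shape=21, rate=1)

Gamma–Poisson conjugacy: posterior shape = α + Σxᵢ, posterior rate = β + n.
So α = 64 − 43 = 21 and β = 12 − 11 = 1.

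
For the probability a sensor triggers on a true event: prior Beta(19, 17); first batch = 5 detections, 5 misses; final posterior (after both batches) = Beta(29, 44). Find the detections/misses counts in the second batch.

Sequential conjugate updates are equivalent to a single update on the pooled data, so total successes = posterior α − prior α and total failures = posterior β − prior β.
Total across both batches: 29−19=10 detections, 44−17=27 misses.
Subtract the first batch: 10−5=5 detections and 27−5=22 misses.

5 detections and 22 misses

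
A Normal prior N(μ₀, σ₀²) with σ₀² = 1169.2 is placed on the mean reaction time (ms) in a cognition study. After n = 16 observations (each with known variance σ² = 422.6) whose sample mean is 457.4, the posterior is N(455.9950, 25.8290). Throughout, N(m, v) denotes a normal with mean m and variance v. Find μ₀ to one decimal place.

With known observation variance, the Normal–Normal posterior has precision τ_n = τ₀ + n/σ² and mean μ_n = (τ₀μ₀ + (n/σ²)x̄)/τ_n.
Here τ₀ = 1/1169.2 = 0.000855 and τ_data = 16/422.6 = 0.037861, so τ_n = 0.038716.
Rearranging for μ₀: μ₀ = (μ_n·τ_n − τ_data·x̄)/τ₀ = (455.9950·0.038716 − 0.037861·457.4) / 0.000855 = 0.336681/0.000855 ≈ 393.8.

μ₀ = 393.8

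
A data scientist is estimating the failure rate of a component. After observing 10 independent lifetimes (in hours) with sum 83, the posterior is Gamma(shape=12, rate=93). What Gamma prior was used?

Gamma–exponential conjugacy: posterior shape = α + n, posterior rate = β + Σtᵢ.
So α = 12 − 10 = 2 and β = 93 − 83 = 10.

Gamma(shape=2, rate=10)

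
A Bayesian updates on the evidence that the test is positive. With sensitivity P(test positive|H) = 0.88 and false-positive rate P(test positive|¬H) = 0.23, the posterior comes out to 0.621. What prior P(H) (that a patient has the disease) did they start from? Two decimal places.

P(H) = 0.30

Bayes' rule in odds form gives O(H|E) = O(H)·[P(E|H)/P(E|¬H)], hence O(H) = O(H|E)/LR.
Posterior odds = 0.621/(1−0.621) = 1.6385. LR = 0.88/0.23 = 3.8261.
Prior odds = 1.6385/3.8261 = 0.4282, so P(H) = 0.4282/(1+0.4282) ≈ 0.30.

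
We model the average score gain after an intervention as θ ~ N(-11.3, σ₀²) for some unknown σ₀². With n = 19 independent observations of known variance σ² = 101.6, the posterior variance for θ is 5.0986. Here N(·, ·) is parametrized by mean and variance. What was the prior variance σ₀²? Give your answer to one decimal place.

σ₀² = 109.6

For the Normal–Normal model with known σ², precisions add: τ_n = τ₀ + n/σ².
So 1/σ₀² = 1/5.0986 − 19/101.6 = 0.196132 − 0.187008 = 0.009124.
Hence σ₀² = 1/0.009124 ≈ 109.6.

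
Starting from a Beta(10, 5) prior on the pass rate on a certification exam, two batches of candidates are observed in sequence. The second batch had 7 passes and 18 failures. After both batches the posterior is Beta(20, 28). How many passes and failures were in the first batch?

3 passes and 5 failures

Sequential conjugate updates are equivalent to a single update on the pooled data, so total successes = posterior α − prior α and total failures = posterior β − prior β.
Total across both batches: 20−10=10 passes, 28−5=23 failures.
Subtract the second batch: 10−7=3 passes and 23−18=5 failures.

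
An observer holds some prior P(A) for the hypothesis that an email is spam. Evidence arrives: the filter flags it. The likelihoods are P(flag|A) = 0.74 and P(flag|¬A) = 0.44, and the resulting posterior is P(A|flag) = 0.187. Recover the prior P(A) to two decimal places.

In odds form, posterior odds = prior odds × likelihood ratio, so prior odds = posterior odds ÷ LR.
Posterior odds = 0.187/(1−0.187) = 0.2300. LR = 0.74/0.44 = 1.6818.
Prior odds = 0.2300/1.6818 = 0.1368, so P(A) = 0.1368/(1+0.1368) ≈ 0.12.

P(A) = 0.12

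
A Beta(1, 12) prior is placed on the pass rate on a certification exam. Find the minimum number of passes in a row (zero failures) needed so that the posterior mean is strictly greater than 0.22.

After k passes and 0 failures the posterior is Beta(1+k, 12), with mean (1+k)/(1+12+k).
Set (1+k)/(13+k) > 0.22 and solve: k > (0.22·13 − 1)/(1 − 0.22) = 2.385.
The smallest integer exceeding 2.385 is 3.

k = 3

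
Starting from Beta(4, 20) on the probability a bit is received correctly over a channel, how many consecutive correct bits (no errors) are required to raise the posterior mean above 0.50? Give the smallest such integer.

After k correct bits and 0 errors the posterior is Beta(4+k, 20), with mean (4+k)/(4+20+k).
Set (4+k)/(24+k) > 0.50 and solve: k > (0.50·24 − 4)/(1 − 0.50) = 16.000.
The smallest integer exceeding 16.000 is 17.

k = 17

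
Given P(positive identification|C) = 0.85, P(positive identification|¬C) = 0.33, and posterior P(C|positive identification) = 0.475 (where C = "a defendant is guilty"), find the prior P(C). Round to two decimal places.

In odds form, posterior odds = prior odds × likelihood ratio, so prior odds = posterior odds ÷ LR.
Posterior odds = 0.475/(1−0.475) = 0.9048. LR = 0.85/0.33 = 2.5758.
Prior odds = 0.9048/2.5758 = 0.3513, so P(C) = 0.3513/(1+0.3513) ≈ 0.26.

P(C) = 0.26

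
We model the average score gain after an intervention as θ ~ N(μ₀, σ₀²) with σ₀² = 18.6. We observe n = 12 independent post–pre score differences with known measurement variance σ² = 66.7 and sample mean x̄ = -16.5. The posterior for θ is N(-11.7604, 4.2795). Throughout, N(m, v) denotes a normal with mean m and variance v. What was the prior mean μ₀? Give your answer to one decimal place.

With known observation variance, the Normal–Normal posterior has precision τ_n = τ₀ + n/σ² and mean μ_n = (τ₀μ₀ + (n/σ²)x̄)/τ_n.
Here τ₀ = 1/18.6 = 0.053763 and τ_data = 12/66.7 = 0.179910, so τ_n = 0.233673.
Rearranging for μ₀: μ₀ = (μ_n·τ_n − τ_data·x̄)/τ₀ = (-11.7604·0.233673 − 0.179910·-16.5) / 0.053763 = 0.220427/0.053763 ≈ 4.1.

μ₀ = 4.1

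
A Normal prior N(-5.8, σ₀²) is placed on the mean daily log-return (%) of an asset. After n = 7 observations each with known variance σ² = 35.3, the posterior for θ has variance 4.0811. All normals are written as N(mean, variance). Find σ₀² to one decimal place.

Posterior precision equals prior precision plus data precision: 1/σ_n² = 1/σ₀² + n/σ².
So 1/σ₀² = 1/4.0811 − 7/35.3 = 0.245032 − 0.198300 = 0.046732.
Hence σ₀² = 1/0.046732 ≈ 21.4.

σ₀² = 21.4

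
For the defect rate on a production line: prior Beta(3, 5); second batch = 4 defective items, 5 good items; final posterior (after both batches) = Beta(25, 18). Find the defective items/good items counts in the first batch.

Because Beta–binomial updating is additive in the counts, the combined data contributed (α_post−α_prior, β_post−β_prior) successes and failures.
Total across both batches: 25−3=22 defective items, 18−5=13 good items.
Subtract the second batch: 22−4=18 defective items and 13−5=8 good items.

18 defective items and 8 good items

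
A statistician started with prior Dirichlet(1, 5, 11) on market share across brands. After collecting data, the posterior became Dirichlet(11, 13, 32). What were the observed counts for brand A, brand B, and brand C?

counts (10, 8, 21)

For a Dirichlet(α) prior with multinomial counts c, the posterior is Dirichlet(α + c) componentwise.
Counts are posterior − prior componentwise: 11−1=10, 13−5=8, 32−11=21.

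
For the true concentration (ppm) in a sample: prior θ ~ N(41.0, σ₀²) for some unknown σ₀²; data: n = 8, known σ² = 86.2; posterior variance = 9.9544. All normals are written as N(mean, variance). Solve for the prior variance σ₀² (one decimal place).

For the Normal–Normal model with known σ², precisions add: τ_n = τ₀ + n/σ².
So 1/σ₀² = 1/9.9544 − 8/86.2 = 0.100458 − 0.092807 = 0.007651.
Hence σ₀² = 1/0.007651 ≈ 130.7.

σ₀² = 130.7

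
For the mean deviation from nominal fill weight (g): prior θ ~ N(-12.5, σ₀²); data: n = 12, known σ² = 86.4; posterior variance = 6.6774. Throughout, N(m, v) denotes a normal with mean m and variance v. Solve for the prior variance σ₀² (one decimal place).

σ₀² = 92.0

For the Normal–Normal model with known σ², precisions add: τ_n = τ₀ + n/σ².
So 1/σ₀² = 1/6.6774 − 12/86.4 = 0.149759 − 0.138889 = 0.010870.
Hence σ₀² = 1/0.010870 ≈ 92.0.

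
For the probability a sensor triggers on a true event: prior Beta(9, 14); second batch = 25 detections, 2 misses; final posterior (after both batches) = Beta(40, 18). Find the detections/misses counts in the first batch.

6 detections and 2 misses

Sequential conjugate updates are equivalent to a single update on the pooled data, so total successes = posterior α − prior α and total failures = posterior β − prior β.
Total across both batches: 40−9=31 detections, 18−14=4 misses.
Subtract the second batch: 31−25=6 detections and 4−2=2 misses.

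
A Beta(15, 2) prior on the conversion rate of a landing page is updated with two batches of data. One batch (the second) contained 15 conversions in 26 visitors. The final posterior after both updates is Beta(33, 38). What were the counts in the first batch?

3 conversions and 25 bounces

Because Beta–binomial updating is additive in the counts, the combined data contributed (α_post−α_prior, β_post−β_prior) successes and failures.
Total across both batches: 33−15=18 conversions, 38−2=36 bounces.
Subtract the second batch: 18−15=3 conversions and 36−11=25 bounces.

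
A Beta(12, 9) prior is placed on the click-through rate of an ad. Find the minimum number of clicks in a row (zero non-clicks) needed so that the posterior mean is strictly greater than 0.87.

k = 49

After k clicks and 0 non-clicks the posterior is Beta(12+k, 9), with mean (12+k)/(12+9+k).
Set (12+k)/(21+k) > 0.87 and solve: k > (0.87·21 − 12)/(1 − 0.87) = 48.231.
The smallest integer exceeding 48.231 is 49.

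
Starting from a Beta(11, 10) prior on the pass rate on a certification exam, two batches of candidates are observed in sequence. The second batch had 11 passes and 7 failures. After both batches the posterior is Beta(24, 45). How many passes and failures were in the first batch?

2 passes and 28 failures

Because Beta–binomial updating is additive in the counts, the combined data contributed (α_post−α_prior, β_post−β_prior) successes and failures.
Total across both batches: 24−11=13 passes, 45−10=35 failures.
Subtract the second batch: 13−11=2 passes and 35−7=28 failures.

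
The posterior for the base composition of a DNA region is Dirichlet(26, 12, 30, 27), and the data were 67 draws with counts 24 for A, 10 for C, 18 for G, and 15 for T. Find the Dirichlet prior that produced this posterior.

For a Dirichlet(α) prior with multinomial counts c, the posterior is Dirichlet(α + c) componentwise.
Subtract each count from the matching posterior parameter: 26−24=2, 12−10=2, 30−18=12, 27−15=12.

Dirichlet(2, 2, 12, 12)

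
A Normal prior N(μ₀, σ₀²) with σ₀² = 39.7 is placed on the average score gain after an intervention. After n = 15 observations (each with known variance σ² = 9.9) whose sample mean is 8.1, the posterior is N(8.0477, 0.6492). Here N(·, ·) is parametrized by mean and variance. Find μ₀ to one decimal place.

The posterior mean is a precision-weighted average: μ_n = (τ₀μ₀ + τ_data·x̄)/(τ₀+τ_data), with τ₀=1/σ₀² and τ_data=n/σ².
Here τ₀ = 1/39.7 = 0.025189 and τ_data = 15/9.9 = 1.515152, so τ_n = 1.540341.
Rearranging for μ₀: μ₀ = (μ_n·τ_n − τ_data·x̄)/τ₀ = (8.0477·1.540341 − 1.515152·8.1) / 0.025189 = 0.123471/0.025189 ≈ 4.9.

μ₀ = 4.9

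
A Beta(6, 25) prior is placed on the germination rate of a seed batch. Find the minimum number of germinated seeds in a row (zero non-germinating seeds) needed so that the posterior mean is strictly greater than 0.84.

After k germinated seeds and 0 non-germinating seeds the posterior is Beta(6+k, 25), with mean (6+k)/(6+25+k).
Set (6+k)/(31+k) > 0.84 and solve: k > (0.84·31 − 6)/(1 − 0.84) = 125.250.
The smallest integer exceeding 125.250 is 126.

k = 126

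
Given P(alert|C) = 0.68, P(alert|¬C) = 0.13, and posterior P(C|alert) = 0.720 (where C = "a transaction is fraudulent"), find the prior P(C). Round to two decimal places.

P(C) = 0.33

Bayes' rule in odds form gives O(C|E) = O(C)·[P(E|C)/P(E|¬C)], hence O(C) = O(C|E)/LR.
Posterior odds = 0.720/(1−0.720) = 2.5714. LR = 0.68/0.13 = 5.2308.
Prior odds = 2.5714/5.2308 = 0.4916, so P(C) = 0.4916/(1+0.4916) ≈ 0.33.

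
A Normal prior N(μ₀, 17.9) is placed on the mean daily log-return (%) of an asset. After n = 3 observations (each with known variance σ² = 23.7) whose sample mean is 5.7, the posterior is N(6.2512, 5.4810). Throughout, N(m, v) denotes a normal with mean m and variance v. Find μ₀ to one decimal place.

The posterior mean is a precision-weighted average: μ_n = (τ₀μ₀ + τ_data·x̄)/(τ₀+τ_data), with τ₀=1/σ₀² and τ_data=n/σ².
Here τ₀ = 1/17.9 = 0.055866 and τ_data = 3/23.7 = 0.126582, so τ_n = 0.182448.
Rearranging for μ₀: μ₀ = (μ_n·τ_n − τ_data·x̄)/τ₀ = (6.2512·0.182448 − 0.126582·5.7) / 0.055866 = 0.419002/0.055866 ≈ 7.5.

μ₀ = 7.5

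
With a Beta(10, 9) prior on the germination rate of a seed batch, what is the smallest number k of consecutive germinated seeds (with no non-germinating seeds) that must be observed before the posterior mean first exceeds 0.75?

After k germinated seeds and 0 non-germinating seeds the posterior is Beta(10+k, 9), with mean (10+k)/(10+9+k).
Set (10+k)/(19+k) > 0.75 and solve: k > (0.75·19 − 10)/(1 − 0.75) = 17.000.
The smallest integer exceeding 17.000 is 18, and checking k=18: (28)/(37) = 0.7568 > 0.75.

k = 18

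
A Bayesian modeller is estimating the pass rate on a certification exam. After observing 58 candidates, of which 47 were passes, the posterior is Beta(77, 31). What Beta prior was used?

Under Beta–binomial conjugacy the posterior parameters are (a+s, b+f).
So a = 77 − 47 = 30 and b = 31 − 11 = 20.

Beta(30, 20)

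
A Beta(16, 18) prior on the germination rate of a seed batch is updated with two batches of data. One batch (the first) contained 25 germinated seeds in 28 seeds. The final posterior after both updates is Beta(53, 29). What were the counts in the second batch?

Sequential conjugate updates are equivalent to a single update on the pooled data, so total successes = posterior α − prior α and total failures = posterior β − prior β.
Total across both batches: 53−16=37 germinated seeds, 29−18=11 non-germinating seeds.
Subtract the first batch: 37−25=12 germinated seeds and 11−3=8 non-germinating seeds.

12 germinated seeds and 8 non-germinating seeds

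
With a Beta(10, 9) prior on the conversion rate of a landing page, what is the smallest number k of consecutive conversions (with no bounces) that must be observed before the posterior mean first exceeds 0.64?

k = 7

After k conversions and 0 bounces the posterior is Beta(10+k, 9), with mean (10+k)/(10+9+k).
Set (10+k)/(19+k) > 0.64 and solve: k > (0.64·19 − 10)/(1 − 0.64) = 6.000.
The smallest integer exceeding 6.000 is 7.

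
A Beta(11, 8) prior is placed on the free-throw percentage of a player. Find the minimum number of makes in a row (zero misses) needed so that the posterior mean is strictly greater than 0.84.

After k makes and 0 misses the posterior is Beta(11+k, 8), with mean (11+k)/(11+8+k).
Set (11+k)/(19+k) > 0.84 and solve: k > (0.84·19 − 11)/(1 − 0.84) = 31.000.
The smallest integer exceeding 31.000 is 32.

k = 32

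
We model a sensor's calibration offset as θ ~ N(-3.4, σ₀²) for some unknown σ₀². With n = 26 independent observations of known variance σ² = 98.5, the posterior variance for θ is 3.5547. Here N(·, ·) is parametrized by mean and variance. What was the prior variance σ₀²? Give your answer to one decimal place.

σ₀² = 57.6

Posterior precision equals prior precision plus data precision: 1/σ_n² = 1/σ₀² + n/σ².
So 1/σ₀² = 1/3.5547 − 26/98.5 = 0.281318 − 0.263959 = 0.017359.
Hence σ₀² = 1/0.017359 ≈ 57.6.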